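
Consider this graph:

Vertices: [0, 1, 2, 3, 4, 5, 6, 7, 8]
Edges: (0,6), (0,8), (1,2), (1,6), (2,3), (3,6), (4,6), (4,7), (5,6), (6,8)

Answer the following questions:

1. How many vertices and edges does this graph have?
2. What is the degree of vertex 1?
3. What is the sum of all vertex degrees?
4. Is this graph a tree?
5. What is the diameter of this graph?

Count: 9 vertices, 10 edges.
Vertex 1 has neighbors [2, 6], degree = 2.
Handshaking lemma: 2 * 10 = 20.
A tree on 9 vertices has 8 edges. This graph has 10 edges (2 extra). Not a tree.
Diameter (longest shortest path) = 4.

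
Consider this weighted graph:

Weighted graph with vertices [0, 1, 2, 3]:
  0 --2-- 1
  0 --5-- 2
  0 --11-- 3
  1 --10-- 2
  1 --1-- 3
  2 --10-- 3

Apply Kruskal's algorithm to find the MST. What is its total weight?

Applying Kruskal's algorithm (sort edges by weight, add if no cycle):
  Add (1,3) w=1
  Add (0,1) w=2
  Add (0,2) w=5
  Skip (1,2) w=10 (creates cycle)
  Skip (2,3) w=10 (creates cycle)
  Skip (0,3) w=11 (creates cycle)
MST weight = 8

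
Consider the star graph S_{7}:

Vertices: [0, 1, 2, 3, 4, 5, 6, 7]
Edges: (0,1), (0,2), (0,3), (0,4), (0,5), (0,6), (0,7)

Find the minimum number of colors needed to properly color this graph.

S_{7} has one hub adjacent to 7 leaves; leaves are pairwise non-adjacent.
Color the hub 0 and every leaf 1.
Chromatic number = 2.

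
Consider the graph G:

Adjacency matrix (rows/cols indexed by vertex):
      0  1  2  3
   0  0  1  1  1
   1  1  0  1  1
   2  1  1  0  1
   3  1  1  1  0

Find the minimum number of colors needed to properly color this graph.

The graph has a maximum clique of size 4 (lower bound on chromatic number).
A valid 4-coloring: {0: 0, 1: 1, 2: 2, 3: 3}.
Chromatic number = 4.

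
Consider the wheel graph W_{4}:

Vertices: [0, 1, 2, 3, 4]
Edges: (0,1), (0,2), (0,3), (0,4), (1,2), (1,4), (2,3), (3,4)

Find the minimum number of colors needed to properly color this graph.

W_{4} = C_{4} plus a hub adjacent to every cycle vertex.
The outer cycle needs 2 colors (even cycle); the hub is adjacent to all of them so needs a fresh color.
Chromatic number = 2 + 1 = 3.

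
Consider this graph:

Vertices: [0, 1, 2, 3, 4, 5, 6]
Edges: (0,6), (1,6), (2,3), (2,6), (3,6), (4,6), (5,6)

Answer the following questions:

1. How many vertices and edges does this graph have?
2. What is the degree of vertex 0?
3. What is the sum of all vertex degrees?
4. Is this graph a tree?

Count: 7 vertices, 7 edges.
Vertex 0 has neighbors [6], degree = 1.
Handshaking lemma: 2 * 7 = 14.
A tree on 7 vertices has 6 edges. This graph has 7 edges (1 extra). Not a tree.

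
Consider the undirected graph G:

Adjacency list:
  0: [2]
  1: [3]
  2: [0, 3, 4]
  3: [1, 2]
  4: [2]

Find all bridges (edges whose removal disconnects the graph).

A bridge is an edge whose removal increases the number of connected components.
Bridges found: (0,2), (1,3), (2,3), (2,4)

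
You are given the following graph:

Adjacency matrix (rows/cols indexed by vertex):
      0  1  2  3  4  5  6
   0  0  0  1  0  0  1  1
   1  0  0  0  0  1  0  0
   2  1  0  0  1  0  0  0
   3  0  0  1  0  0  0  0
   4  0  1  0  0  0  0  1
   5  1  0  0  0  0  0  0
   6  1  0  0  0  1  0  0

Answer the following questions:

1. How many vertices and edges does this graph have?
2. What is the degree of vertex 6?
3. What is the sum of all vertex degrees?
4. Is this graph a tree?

Count: 7 vertices, 6 edges.
Vertex 6 has neighbors [0, 4], degree = 2.
Handshaking lemma: 2 * 6 = 12.
A graph is a tree iff it is connected and has exactly n-1 edges. This graph is connected (all 7 vertices in one component) and has 7-1 = 6 edges. It is a tree.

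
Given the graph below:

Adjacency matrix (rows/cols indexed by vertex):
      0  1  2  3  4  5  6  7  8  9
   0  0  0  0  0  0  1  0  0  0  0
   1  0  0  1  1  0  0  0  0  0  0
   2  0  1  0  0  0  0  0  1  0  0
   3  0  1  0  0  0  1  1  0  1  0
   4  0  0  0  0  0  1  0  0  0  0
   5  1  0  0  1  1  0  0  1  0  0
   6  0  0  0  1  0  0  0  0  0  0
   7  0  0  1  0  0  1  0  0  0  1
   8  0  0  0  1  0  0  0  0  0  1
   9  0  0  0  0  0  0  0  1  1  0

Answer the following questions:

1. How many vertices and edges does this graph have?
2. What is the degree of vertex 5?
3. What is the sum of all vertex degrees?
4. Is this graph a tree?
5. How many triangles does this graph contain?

Count: 10 vertices, 11 edges.
Vertex 5 has neighbors [0, 3, 4, 7], degree = 4.
Handshaking lemma: 2 * 11 = 22.
A tree on 10 vertices has 9 edges. This graph has 11 edges (2 extra). Not a tree.
Number of triangles = 0.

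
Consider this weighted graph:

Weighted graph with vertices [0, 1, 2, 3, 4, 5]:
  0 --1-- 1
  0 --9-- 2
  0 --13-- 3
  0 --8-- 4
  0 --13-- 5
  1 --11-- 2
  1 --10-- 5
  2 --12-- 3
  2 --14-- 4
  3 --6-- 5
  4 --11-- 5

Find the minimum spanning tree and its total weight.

Applying Kruskal's algorithm (sort edges by weight, add if no cycle):
  Add (0,1) w=1
  Add (3,5) w=6
  Add (0,4) w=8
  Add (0,2) w=9
  Add (1,5) w=10
  Skip (1,2) w=11 (creates cycle)
  Skip (4,5) w=11 (creates cycle)
  Skip (2,3) w=12 (creates cycle)
  Skip (0,5) w=13 (creates cycle)
  Skip (0,3) w=13 (creates cycle)
  Skip (2,4) w=14 (creates cycle)
MST weight = 34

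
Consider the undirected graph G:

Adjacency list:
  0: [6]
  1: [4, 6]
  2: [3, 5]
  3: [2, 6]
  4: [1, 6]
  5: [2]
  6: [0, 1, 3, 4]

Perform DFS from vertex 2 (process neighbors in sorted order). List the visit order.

DFS from vertex 2 (neighbors processed in ascending order):
Visit order: 2, 3, 6, 0, 1, 4, 5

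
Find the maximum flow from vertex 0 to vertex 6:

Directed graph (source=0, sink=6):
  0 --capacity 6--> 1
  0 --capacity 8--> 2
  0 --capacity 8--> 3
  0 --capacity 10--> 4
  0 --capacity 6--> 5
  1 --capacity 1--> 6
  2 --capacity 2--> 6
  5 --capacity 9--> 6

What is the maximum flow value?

Computing max flow:
  Flow on (0->1): 1/6
  Flow on (0->2): 2/8
  Flow on (0->5): 6/6
  Flow on (1->6): 1/1
  Flow on (2->6): 2/2
  Flow on (5->6): 6/9
Maximum flow = 9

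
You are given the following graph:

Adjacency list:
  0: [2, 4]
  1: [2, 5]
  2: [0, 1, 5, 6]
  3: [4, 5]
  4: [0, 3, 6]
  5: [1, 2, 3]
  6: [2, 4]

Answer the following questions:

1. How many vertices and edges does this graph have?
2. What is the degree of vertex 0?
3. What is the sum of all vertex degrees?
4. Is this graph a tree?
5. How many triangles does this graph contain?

Count: 7 vertices, 9 edges.
Vertex 0 has neighbors [2, 4], degree = 2.
Handshaking lemma: 2 * 9 = 18.
A tree on 7 vertices has 6 edges. This graph has 9 edges (3 extra). Not a tree.
Number of triangles = 1.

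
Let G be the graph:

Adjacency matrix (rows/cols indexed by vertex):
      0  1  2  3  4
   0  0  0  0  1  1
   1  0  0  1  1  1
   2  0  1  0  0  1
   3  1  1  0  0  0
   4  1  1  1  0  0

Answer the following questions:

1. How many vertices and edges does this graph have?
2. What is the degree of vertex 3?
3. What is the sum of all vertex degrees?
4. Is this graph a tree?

Count: 5 vertices, 6 edges.
Vertex 3 has neighbors [0, 1], degree = 2.
Handshaking lemma: 2 * 6 = 12.
A tree on 5 vertices has 4 edges. This graph has 6 edges (2 extra). Not a tree.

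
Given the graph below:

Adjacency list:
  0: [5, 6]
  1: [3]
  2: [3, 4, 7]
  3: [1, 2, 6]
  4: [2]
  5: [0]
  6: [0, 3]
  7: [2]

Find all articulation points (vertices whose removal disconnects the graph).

An articulation point is a vertex whose removal disconnects the graph.
Articulation points: [0, 2, 3, 6]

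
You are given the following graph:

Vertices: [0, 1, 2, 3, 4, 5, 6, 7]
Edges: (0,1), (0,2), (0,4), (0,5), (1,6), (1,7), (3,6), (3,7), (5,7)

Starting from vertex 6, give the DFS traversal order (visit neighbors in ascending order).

DFS from vertex 6 (neighbors processed in ascending order):
Visit order: 6, 1, 0, 2, 4, 5, 7, 3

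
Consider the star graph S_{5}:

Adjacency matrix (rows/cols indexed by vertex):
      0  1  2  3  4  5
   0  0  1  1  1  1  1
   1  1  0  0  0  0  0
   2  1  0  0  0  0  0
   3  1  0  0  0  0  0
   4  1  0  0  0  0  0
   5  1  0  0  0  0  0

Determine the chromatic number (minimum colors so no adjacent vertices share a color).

S_{5} has one hub adjacent to 5 leaves; leaves are pairwise non-adjacent.
Color the hub 0 and every leaf 1.
Chromatic number = 2.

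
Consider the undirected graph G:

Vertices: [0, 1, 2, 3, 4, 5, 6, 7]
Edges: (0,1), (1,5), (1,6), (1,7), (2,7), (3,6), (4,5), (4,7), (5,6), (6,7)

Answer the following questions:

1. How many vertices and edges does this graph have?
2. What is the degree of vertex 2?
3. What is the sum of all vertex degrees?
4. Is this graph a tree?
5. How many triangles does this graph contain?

Count: 8 vertices, 10 edges.
Vertex 2 has neighbors [7], degree = 1.
Handshaking lemma: 2 * 10 = 20.
A tree on 8 vertices has 7 edges. This graph has 10 edges (3 extra). Not a tree.
Number of triangles = 2.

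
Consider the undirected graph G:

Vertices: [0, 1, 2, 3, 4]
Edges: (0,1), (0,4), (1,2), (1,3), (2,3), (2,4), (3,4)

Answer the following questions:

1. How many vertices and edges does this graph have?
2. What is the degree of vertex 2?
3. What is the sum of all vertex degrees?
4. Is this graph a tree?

Count: 5 vertices, 7 edges.
Vertex 2 has neighbors [1, 3, 4], degree = 3.
Handshaking lemma: 2 * 7 = 14.
A tree on 5 vertices has 4 edges. This graph has 7 edges (3 extra). Not a tree.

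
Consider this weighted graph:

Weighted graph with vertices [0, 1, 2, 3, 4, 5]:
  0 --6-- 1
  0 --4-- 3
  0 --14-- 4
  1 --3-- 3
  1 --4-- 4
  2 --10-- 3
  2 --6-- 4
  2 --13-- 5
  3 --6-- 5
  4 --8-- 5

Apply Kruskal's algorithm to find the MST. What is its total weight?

Applying Kruskal's algorithm (sort edges by weight, add if no cycle):
  Add (1,3) w=3
  Add (0,3) w=4
  Add (1,4) w=4
  Skip (0,1) w=6 (creates cycle)
  Add (2,4) w=6
  Add (3,5) w=6
  Skip (4,5) w=8 (creates cycle)
  Skip (2,3) w=10 (creates cycle)
  Skip (2,5) w=13 (creates cycle)
  Skip (0,4) w=14 (creates cycle)
MST weight = 23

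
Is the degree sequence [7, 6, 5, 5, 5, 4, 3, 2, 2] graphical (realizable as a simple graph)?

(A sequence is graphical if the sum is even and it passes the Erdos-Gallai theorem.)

Sum of degrees = 39. Sum is odd, so the sequence is NOT graphical.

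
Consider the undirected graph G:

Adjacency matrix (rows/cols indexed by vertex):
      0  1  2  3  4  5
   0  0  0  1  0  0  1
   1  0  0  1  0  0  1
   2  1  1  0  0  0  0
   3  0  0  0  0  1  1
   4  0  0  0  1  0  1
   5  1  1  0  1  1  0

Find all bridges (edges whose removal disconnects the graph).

No bridges found. The graph is 2-edge-connected (no single edge removal disconnects it).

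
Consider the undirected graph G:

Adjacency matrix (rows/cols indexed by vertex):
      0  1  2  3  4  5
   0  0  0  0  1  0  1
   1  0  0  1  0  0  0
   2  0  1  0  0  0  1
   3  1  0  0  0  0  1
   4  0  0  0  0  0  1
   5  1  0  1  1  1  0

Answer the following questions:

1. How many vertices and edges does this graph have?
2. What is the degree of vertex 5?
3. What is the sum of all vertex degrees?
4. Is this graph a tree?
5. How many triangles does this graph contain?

Count: 6 vertices, 6 edges.
Vertex 5 has neighbors [0, 2, 3, 4], degree = 4.
Handshaking lemma: 2 * 6 = 12.
A tree on 6 vertices has 5 edges. This graph has 6 edges (1 extra). Not a tree.
Number of triangles = 1.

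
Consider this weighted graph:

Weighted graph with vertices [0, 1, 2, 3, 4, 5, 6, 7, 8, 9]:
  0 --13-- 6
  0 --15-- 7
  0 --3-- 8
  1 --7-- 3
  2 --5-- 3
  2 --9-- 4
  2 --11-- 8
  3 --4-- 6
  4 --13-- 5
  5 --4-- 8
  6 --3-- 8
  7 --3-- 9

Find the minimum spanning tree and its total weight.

Applying Kruskal's algorithm (sort edges by weight, add if no cycle):
  Add (0,8) w=3
  Add (6,8) w=3
  Add (7,9) w=3
  Add (3,6) w=4
  Add (5,8) w=4
  Add (2,3) w=5
  Add (1,3) w=7
  Add (2,4) w=9
  Skip (2,8) w=11 (creates cycle)
  Skip (0,6) w=13 (creates cycle)
  Skip (4,5) w=13 (creates cycle)
  Add (0,7) w=15
MST weight = 53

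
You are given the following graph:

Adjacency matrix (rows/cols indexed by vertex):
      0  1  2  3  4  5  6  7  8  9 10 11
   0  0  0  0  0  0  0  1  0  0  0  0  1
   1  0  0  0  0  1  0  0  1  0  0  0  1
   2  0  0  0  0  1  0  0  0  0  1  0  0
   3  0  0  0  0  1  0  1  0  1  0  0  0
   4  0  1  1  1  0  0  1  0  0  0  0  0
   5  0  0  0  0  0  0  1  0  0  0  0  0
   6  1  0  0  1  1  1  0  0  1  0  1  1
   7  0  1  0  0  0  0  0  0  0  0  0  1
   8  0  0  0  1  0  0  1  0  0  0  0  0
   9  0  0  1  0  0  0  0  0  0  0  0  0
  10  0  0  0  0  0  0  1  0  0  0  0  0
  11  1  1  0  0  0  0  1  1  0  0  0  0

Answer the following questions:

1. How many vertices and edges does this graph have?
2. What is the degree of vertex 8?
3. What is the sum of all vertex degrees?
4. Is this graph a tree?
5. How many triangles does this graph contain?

Count: 12 vertices, 16 edges.
Vertex 8 has neighbors [3, 6], degree = 2.
Handshaking lemma: 2 * 16 = 32.
A tree on 12 vertices has 11 edges. This graph has 16 edges (5 extra). Not a tree.
Number of triangles = 4.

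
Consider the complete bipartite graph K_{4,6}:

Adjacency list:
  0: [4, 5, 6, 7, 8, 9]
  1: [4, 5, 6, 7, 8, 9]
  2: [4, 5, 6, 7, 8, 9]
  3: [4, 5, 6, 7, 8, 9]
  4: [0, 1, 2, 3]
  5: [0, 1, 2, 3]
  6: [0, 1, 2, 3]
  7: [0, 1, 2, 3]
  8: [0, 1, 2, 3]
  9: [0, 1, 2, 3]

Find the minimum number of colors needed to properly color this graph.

K_{4,6} is bipartite: vertices split into two independent sets of size 4 and 6.
Color one set 0, the other 1. No adjacent vertices share a color.
Chromatic number = 2.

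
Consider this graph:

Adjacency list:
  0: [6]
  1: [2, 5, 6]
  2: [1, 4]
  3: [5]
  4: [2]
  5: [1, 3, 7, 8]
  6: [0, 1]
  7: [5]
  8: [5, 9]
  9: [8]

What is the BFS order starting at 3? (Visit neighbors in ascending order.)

BFS from vertex 3 (neighbors processed in ascending order):
Visit order: 3, 5, 1, 7, 8, 2, 6, 9, 4, 0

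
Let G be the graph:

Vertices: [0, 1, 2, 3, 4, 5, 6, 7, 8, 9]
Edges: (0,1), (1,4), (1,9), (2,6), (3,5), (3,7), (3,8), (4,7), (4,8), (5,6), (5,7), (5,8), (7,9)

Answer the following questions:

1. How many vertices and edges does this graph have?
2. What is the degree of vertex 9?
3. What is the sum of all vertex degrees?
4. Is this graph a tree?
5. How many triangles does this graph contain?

Count: 10 vertices, 13 edges.
Vertex 9 has neighbors [1, 7], degree = 2.
Handshaking lemma: 2 * 13 = 26.
A tree on 10 vertices has 9 edges. This graph has 13 edges (4 extra). Not a tree.
Number of triangles = 2.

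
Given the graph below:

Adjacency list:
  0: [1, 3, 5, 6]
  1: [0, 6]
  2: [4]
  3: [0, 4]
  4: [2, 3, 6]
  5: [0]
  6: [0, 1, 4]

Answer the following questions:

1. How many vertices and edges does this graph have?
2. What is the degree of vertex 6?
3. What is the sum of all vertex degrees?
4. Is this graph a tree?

Count: 7 vertices, 8 edges.
Vertex 6 has neighbors [0, 1, 4], degree = 3.
Handshaking lemma: 2 * 8 = 16.
A tree on 7 vertices has 6 edges. This graph has 8 edges (2 extra). Not a tree.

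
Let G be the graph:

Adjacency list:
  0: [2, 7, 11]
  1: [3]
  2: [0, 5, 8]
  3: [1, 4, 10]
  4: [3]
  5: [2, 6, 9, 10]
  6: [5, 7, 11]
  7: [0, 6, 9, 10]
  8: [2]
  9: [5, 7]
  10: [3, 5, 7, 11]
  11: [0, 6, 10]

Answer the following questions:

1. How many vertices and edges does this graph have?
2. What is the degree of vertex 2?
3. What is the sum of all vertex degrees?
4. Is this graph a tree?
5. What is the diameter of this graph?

Count: 12 vertices, 16 edges.
Vertex 2 has neighbors [0, 5, 8], degree = 3.
Handshaking lemma: 2 * 16 = 32.
A tree on 12 vertices has 11 edges. This graph has 16 edges (5 extra). Not a tree.
Diameter (longest shortest path) = 5.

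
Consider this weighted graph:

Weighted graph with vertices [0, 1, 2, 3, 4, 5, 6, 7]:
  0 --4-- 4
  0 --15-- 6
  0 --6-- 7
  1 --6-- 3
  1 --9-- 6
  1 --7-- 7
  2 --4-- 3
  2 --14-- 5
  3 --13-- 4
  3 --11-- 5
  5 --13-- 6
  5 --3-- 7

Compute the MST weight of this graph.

Applying Kruskal's algorithm (sort edges by weight, add if no cycle):
  Add (5,7) w=3
  Add (0,4) w=4
  Add (2,3) w=4
  Add (0,7) w=6
  Add (1,3) w=6
  Add (1,7) w=7
  Add (1,6) w=9
  Skip (3,5) w=11 (creates cycle)
  Skip (3,4) w=13 (creates cycle)
  Skip (5,6) w=13 (creates cycle)
  Skip (2,5) w=14 (creates cycle)
  Skip (0,6) w=15 (creates cycle)
MST weight = 39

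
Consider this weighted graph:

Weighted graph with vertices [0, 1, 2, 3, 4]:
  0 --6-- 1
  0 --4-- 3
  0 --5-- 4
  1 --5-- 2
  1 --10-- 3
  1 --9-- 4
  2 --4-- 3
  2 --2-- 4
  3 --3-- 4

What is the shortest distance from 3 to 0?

Using Dijkstra's algorithm from vertex 3:
Shortest path: 3 -> 0
Total weight: 4 = 4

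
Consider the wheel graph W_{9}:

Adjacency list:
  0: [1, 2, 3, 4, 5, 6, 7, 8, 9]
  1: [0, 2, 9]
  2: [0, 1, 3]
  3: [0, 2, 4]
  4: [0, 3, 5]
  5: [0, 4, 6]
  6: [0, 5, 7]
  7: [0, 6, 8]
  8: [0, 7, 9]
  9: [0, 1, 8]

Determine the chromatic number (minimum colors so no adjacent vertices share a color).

W_{9} = C_{9} plus a hub adjacent to every cycle vertex.
The outer cycle needs 3 colors (odd cycle); the hub is adjacent to all of them so needs a fresh color.
Chromatic number = 3 + 1 = 4.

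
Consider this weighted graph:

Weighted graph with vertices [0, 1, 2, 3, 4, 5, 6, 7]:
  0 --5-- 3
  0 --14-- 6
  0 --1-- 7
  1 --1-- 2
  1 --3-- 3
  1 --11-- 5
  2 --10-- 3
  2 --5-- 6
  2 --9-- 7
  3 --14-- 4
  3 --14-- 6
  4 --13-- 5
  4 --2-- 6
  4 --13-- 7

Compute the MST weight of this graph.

Applying Kruskal's algorithm (sort edges by weight, add if no cycle):
  Add (0,7) w=1
  Add (1,2) w=1
  Add (4,6) w=2
  Add (1,3) w=3
  Add (0,3) w=5
  Add (2,6) w=5
  Skip (2,7) w=9 (creates cycle)
  Skip (2,3) w=10 (creates cycle)
  Add (1,5) w=11
  Skip (4,5) w=13 (creates cycle)
  Skip (4,7) w=13 (creates cycle)
  Skip (0,6) w=14 (creates cycle)
  Skip (3,6) w=14 (creates cycle)
  Skip (3,4) w=14 (creates cycle)
MST weight = 28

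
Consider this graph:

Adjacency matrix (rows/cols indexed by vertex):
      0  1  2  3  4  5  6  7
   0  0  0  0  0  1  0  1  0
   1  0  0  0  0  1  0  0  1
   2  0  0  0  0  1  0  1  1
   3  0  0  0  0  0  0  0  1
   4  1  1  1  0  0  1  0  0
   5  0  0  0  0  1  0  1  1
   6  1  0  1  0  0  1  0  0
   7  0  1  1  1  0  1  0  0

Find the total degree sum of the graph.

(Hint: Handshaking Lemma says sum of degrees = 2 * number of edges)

Count edges: 11 edges.
By Handshaking Lemma: sum of degrees = 2 * 11 = 22.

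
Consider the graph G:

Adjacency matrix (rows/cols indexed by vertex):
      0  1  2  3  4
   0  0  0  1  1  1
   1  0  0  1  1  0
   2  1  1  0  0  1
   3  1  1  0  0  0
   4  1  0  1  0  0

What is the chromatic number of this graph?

The graph has a maximum clique of size 3 (lower bound on chromatic number).
A valid 3-coloring: {0: 0, 1: 0, 2: 1, 3: 1, 4: 2}.
Chromatic number = 3.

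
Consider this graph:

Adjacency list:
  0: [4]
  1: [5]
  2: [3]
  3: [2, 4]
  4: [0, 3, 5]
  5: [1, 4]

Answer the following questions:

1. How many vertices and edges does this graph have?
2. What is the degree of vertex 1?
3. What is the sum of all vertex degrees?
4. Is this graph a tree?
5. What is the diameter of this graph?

Count: 6 vertices, 5 edges.
Vertex 1 has neighbors [5], degree = 1.
Handshaking lemma: 2 * 5 = 10.
A graph is a tree iff it is connected and has exactly n-1 edges. This graph is connected (all 6 vertices in one component) and has 6-1 = 5 edges. It is a tree.
Diameter (longest shortest path) = 4.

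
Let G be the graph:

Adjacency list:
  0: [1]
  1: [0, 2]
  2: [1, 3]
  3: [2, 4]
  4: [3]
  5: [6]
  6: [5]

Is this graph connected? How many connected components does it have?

Checking connectivity: the graph has 2 connected component(s).
Components: [[0, 1, 2, 3, 4], [5, 6]]. The graph is NOT connected.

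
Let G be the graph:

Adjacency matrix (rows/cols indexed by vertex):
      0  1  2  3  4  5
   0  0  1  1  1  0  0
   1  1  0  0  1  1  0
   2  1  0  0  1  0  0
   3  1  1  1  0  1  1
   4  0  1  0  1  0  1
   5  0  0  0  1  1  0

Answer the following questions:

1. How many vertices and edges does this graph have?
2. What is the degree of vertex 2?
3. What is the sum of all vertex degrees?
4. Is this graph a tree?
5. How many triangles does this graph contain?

Count: 6 vertices, 9 edges.
Vertex 2 has neighbors [0, 3], degree = 2.
Handshaking lemma: 2 * 9 = 18.
A tree on 6 vertices has 5 edges. This graph has 9 edges (4 extra). Not a tree.
Number of triangles = 4.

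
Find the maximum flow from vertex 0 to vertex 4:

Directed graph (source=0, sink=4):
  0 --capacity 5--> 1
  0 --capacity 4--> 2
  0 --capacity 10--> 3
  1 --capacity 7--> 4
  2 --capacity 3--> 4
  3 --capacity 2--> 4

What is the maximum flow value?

Computing max flow:
  Flow on (0->1): 5/5
  Flow on (0->2): 3/4
  Flow on (0->3): 2/10
  Flow on (1->4): 5/7
  Flow on (2->4): 3/3
  Flow on (3->4): 2/2
Maximum flow = 10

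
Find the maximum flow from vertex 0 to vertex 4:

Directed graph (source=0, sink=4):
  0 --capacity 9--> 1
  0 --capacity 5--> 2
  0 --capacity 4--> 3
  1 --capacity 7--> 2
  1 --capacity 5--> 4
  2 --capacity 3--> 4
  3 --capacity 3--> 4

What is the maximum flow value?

Computing max flow:
  Flow on (0->1): 5/9
  Flow on (0->2): 3/5
  Flow on (0->3): 3/4
  Flow on (1->4): 5/5
  Flow on (2->4): 3/3
  Flow on (3->4): 3/3
Maximum flow = 11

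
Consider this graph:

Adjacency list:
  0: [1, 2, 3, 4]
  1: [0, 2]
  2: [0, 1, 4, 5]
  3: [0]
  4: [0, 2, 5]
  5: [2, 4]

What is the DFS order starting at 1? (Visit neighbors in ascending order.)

DFS from vertex 1 (neighbors processed in ascending order):
Visit order: 1, 0, 2, 4, 5, 3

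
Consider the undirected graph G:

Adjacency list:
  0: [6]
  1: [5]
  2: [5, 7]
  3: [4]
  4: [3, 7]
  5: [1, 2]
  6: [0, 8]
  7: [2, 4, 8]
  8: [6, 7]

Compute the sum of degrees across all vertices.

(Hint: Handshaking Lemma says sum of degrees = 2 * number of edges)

Count edges: 8 edges.
By Handshaking Lemma: sum of degrees = 2 * 8 = 16.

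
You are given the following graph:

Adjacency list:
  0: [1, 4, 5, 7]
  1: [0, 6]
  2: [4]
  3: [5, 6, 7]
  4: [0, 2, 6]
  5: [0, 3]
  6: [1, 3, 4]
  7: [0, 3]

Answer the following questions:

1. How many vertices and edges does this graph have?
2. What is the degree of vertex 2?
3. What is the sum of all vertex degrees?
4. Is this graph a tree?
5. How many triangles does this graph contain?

Count: 8 vertices, 10 edges.
Vertex 2 has neighbors [4], degree = 1.
Handshaking lemma: 2 * 10 = 20.
A tree on 8 vertices has 7 edges. This graph has 10 edges (3 extra). Not a tree.
Number of triangles = 0.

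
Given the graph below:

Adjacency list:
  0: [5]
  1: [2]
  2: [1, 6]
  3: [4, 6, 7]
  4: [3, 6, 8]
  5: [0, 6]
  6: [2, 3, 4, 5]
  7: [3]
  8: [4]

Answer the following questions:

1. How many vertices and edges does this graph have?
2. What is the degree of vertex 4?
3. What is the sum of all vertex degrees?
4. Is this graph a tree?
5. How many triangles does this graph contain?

Count: 9 vertices, 9 edges.
Vertex 4 has neighbors [3, 6, 8], degree = 3.
Handshaking lemma: 2 * 9 = 18.
A tree on 9 vertices has 8 edges. This graph has 9 edges (1 extra). Not a tree.
Number of triangles = 1.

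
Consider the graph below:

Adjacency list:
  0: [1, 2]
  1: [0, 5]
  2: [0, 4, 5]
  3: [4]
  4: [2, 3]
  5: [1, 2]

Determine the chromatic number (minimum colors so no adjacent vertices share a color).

The graph has a maximum clique of size 2 (lower bound on chromatic number).
A valid 2-coloring: {0: 1, 1: 0, 2: 0, 3: 0, 4: 1, 5: 1}.
Chromatic number = 2.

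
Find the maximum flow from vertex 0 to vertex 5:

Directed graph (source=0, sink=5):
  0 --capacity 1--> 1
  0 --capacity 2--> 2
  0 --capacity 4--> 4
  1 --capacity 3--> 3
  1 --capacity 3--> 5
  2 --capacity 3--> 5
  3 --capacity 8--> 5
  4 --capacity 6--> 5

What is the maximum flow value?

Computing max flow:
  Flow on (0->1): 1/1
  Flow on (0->2): 2/2
  Flow on (0->4): 4/4
  Flow on (1->5): 1/3
  Flow on (2->5): 2/3
  Flow on (4->5): 4/6
Maximum flow = 7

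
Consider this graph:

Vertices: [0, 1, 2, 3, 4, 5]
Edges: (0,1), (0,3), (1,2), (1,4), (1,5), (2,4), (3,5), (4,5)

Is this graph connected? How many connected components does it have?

Checking connectivity: the graph has 1 connected component(s).
All vertices are reachable from each other. The graph IS connected.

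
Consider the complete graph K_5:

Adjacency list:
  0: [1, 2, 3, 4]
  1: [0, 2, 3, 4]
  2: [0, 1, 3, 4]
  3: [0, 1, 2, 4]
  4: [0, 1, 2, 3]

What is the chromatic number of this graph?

In K_5, every vertex is adjacent to every other vertex.
Each vertex needs a unique color.
Chromatic number = 5.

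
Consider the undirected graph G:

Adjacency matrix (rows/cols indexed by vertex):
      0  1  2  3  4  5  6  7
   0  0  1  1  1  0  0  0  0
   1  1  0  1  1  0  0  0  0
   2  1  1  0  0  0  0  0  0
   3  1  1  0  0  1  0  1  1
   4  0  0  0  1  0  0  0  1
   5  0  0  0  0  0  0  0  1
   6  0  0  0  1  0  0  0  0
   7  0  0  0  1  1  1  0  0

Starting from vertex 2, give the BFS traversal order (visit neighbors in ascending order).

BFS from vertex 2 (neighbors processed in ascending order):
Visit order: 2, 0, 1, 3, 4, 6, 7, 5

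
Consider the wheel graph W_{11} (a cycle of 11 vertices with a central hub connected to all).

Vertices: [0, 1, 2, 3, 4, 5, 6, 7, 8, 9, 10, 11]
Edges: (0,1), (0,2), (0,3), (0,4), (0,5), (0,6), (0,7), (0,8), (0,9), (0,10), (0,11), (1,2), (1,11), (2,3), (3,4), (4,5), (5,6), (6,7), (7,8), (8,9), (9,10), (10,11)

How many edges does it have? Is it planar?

Wheel graph W_{11}: 11 cycle edges + 11 spoke edges = 22 edges.
Total vertices: 12.
The graph is planar.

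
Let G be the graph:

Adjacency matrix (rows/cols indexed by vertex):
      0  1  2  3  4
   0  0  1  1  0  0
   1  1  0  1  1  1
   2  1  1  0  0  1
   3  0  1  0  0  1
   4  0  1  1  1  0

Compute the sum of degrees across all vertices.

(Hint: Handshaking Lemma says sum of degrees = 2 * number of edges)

Count edges: 7 edges.
By Handshaking Lemma: sum of degrees = 2 * 7 = 14.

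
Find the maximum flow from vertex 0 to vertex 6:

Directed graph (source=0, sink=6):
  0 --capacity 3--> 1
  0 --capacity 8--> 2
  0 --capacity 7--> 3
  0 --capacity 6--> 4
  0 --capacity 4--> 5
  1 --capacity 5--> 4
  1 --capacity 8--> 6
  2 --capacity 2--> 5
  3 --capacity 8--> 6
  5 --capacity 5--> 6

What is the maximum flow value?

Computing max flow:
  Flow on (0->1): 3/3
  Flow on (0->2): 2/8
  Flow on (0->3): 7/7
  Flow on (0->5): 3/4
  Flow on (1->6): 3/8
  Flow on (2->5): 2/2
  Flow on (3->6): 7/8
  Flow on (5->6): 5/5
Maximum flow = 15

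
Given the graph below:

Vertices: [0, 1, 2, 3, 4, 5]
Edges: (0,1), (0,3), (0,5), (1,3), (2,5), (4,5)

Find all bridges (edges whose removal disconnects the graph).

A bridge is an edge whose removal increases the number of connected components.
Bridges found: (0,5), (2,5), (4,5)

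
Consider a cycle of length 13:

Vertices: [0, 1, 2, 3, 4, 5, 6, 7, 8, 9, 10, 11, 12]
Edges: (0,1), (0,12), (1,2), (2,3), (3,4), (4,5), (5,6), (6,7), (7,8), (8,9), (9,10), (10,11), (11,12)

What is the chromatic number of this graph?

This is an odd cycle (C_13). Odd cycles are not bipartite (any 2-coloring forces two adjacent vertices to match), and 3 colors suffice.
Chromatic number = 3.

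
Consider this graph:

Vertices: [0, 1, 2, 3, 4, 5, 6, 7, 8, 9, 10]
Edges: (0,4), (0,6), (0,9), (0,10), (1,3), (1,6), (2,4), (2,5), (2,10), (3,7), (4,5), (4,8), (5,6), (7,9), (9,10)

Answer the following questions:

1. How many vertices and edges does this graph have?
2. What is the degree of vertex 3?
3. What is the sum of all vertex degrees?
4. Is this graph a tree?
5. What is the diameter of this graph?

Count: 11 vertices, 15 edges.
Vertex 3 has neighbors [1, 7], degree = 2.
Handshaking lemma: 2 * 15 = 30.
A tree on 11 vertices has 10 edges. This graph has 15 edges (5 extra). Not a tree.
Diameter (longest shortest path) = 5.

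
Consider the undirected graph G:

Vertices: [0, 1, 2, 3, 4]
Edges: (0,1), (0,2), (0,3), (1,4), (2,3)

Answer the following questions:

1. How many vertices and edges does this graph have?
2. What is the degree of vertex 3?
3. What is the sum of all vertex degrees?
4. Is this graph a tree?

Count: 5 vertices, 5 edges.
Vertex 3 has neighbors [0, 2], degree = 2.
Handshaking lemma: 2 * 5 = 10.
A tree on 5 vertices has 4 edges. This graph has 5 edges (1 extra). Not a tree.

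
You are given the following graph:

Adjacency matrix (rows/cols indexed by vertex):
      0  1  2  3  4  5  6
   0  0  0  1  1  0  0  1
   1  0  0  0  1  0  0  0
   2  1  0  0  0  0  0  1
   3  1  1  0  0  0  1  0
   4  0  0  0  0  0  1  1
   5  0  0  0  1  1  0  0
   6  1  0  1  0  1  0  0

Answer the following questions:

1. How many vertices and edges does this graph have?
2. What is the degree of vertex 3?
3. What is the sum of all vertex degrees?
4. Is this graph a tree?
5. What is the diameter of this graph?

Count: 7 vertices, 8 edges.
Vertex 3 has neighbors [0, 1, 5], degree = 3.
Handshaking lemma: 2 * 8 = 16.
A tree on 7 vertices has 6 edges. This graph has 8 edges (2 extra). Not a tree.
Diameter (longest shortest path) = 3.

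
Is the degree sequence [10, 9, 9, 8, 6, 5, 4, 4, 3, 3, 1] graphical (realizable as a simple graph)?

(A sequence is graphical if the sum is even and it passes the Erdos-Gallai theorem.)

Sum of degrees = 62. Sum is even but fails Erdos-Gallai. The sequence is NOT graphical.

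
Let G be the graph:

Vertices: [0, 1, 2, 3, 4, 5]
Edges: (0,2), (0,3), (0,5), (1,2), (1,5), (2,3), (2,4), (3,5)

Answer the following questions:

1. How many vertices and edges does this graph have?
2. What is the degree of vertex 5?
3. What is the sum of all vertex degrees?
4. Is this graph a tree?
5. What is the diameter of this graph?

Count: 6 vertices, 8 edges.
Vertex 5 has neighbors [0, 1, 3], degree = 3.
Handshaking lemma: 2 * 8 = 16.
A tree on 6 vertices has 5 edges. This graph has 8 edges (3 extra). Not a tree.
Diameter (longest shortest path) = 3.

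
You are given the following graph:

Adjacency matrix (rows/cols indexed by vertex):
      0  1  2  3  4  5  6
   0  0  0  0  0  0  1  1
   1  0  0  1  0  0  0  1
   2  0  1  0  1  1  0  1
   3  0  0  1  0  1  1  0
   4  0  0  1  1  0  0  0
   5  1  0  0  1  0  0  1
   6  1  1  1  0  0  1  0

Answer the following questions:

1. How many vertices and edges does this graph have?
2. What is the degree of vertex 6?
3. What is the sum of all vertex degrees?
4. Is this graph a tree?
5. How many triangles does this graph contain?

Count: 7 vertices, 10 edges.
Vertex 6 has neighbors [0, 1, 2, 5], degree = 4.
Handshaking lemma: 2 * 10 = 20.
A tree on 7 vertices has 6 edges. This graph has 10 edges (4 extra). Not a tree.
Number of triangles = 3.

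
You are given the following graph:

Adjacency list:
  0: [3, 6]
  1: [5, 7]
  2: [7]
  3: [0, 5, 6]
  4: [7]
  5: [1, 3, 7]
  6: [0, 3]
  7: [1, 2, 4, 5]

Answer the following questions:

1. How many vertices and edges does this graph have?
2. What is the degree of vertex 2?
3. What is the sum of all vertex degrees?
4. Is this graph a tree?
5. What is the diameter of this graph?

Count: 8 vertices, 9 edges.
Vertex 2 has neighbors [7], degree = 1.
Handshaking lemma: 2 * 9 = 18.
A tree on 8 vertices has 7 edges. This graph has 9 edges (2 extra). Not a tree.
Diameter (longest shortest path) = 4.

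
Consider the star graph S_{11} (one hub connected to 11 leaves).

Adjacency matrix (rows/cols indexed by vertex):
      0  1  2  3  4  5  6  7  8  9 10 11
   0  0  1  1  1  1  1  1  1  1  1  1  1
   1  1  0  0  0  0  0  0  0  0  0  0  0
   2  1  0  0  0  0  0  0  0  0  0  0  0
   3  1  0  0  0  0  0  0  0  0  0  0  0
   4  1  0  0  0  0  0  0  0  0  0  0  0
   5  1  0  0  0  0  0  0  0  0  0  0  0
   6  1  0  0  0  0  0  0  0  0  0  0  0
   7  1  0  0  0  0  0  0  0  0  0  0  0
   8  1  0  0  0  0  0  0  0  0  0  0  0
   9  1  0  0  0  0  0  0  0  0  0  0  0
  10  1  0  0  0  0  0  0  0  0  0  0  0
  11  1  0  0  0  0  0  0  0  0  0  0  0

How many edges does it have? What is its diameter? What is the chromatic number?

Star graph S_{11}: the hub connects to all 11 leaves.
Edges = 11.
Diameter = 2 (any leaf to hub is 1, leaf to leaf through hub is 2).
Star graphs are bipartite (hub vs leaves), so chromatic number = 2.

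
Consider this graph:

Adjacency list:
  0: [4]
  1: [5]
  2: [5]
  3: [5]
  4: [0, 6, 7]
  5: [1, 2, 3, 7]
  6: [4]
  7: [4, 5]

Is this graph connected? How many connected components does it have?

Checking connectivity: the graph has 1 connected component(s).
All vertices are reachable from each other. The graph IS connected.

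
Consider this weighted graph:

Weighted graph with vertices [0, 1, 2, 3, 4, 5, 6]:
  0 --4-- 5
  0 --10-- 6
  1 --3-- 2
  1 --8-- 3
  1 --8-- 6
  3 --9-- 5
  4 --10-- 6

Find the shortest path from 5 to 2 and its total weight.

Using Dijkstra's algorithm from vertex 5:
Shortest path: 5 -> 3 -> 1 -> 2
Total weight: 9 + 8 + 3 = 20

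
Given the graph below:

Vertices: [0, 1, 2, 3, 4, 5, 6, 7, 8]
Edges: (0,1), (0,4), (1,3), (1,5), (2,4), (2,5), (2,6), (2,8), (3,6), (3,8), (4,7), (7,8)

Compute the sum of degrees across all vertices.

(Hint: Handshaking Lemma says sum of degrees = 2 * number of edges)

Count edges: 12 edges.
By Handshaking Lemma: sum of degrees = 2 * 12 = 24.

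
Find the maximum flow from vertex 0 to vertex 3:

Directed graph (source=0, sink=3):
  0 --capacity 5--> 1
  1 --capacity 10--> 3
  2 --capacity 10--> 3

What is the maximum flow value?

Computing max flow:
  Flow on (0->1): 5/5
  Flow on (1->3): 5/10
Maximum flow = 5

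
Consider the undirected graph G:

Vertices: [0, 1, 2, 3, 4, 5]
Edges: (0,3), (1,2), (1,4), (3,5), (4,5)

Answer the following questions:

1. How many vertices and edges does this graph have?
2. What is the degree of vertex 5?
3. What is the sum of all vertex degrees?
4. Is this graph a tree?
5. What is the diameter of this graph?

Count: 6 vertices, 5 edges.
Vertex 5 has neighbors [3, 4], degree = 2.
Handshaking lemma: 2 * 5 = 10.
A graph is a tree iff it is connected and has exactly n-1 edges. This graph is connected (all 6 vertices in one component) and has 6-1 = 5 edges. It is a tree.
Diameter (longest shortest path) = 5.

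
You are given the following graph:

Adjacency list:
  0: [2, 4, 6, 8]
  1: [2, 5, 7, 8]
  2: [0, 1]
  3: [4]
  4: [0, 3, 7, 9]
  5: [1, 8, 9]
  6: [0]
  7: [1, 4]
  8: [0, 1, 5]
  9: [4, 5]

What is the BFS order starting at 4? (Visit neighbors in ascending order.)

BFS from vertex 4 (neighbors processed in ascending order):
Visit order: 4, 0, 3, 7, 9, 2, 6, 8, 1, 5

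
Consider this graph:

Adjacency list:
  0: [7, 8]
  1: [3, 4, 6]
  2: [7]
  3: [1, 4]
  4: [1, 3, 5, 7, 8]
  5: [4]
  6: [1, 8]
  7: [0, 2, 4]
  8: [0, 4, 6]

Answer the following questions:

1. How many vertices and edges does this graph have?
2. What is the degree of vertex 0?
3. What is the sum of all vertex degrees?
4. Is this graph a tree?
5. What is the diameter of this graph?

Count: 9 vertices, 11 edges.
Vertex 0 has neighbors [7, 8], degree = 2.
Handshaking lemma: 2 * 11 = 22.
A tree on 9 vertices has 8 edges. This graph has 11 edges (3 extra). Not a tree.
Diameter (longest shortest path) = 4.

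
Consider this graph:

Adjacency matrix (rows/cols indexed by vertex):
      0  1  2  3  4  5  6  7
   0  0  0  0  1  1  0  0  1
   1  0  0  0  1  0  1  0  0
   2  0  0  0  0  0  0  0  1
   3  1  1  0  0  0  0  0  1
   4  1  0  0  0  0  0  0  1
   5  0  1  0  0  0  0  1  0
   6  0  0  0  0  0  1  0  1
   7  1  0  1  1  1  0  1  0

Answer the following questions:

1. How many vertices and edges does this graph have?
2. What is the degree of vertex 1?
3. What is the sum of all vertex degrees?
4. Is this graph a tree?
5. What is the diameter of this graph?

Count: 8 vertices, 10 edges.
Vertex 1 has neighbors [3, 5], degree = 2.
Handshaking lemma: 2 * 10 = 20.
A tree on 8 vertices has 7 edges. This graph has 10 edges (3 extra). Not a tree.
Diameter (longest shortest path) = 3.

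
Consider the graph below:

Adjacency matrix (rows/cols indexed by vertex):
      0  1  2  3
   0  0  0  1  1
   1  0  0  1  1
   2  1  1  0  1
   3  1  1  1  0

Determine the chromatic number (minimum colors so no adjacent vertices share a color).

The graph has a maximum clique of size 3 (lower bound on chromatic number).
A valid 3-coloring: {0: 2, 1: 2, 2: 0, 3: 1}.
Chromatic number = 3.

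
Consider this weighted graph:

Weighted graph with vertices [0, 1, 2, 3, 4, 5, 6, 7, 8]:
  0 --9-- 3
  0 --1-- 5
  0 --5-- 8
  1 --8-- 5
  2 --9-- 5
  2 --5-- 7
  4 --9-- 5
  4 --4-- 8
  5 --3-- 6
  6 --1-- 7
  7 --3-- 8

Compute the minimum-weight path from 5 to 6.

Using Dijkstra's algorithm from vertex 5:
Shortest path: 5 -> 6
Total weight: 3 = 3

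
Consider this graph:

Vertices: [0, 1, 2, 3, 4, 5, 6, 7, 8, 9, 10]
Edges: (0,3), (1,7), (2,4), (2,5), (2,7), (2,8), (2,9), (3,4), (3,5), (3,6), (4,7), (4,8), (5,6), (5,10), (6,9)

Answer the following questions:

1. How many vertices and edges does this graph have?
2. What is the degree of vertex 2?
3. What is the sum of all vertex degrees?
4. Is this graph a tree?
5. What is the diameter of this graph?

Count: 11 vertices, 15 edges.
Vertex 2 has neighbors [4, 5, 7, 8, 9], degree = 5.
Handshaking lemma: 2 * 15 = 30.
A tree on 11 vertices has 10 edges. This graph has 15 edges (5 extra). Not a tree.
Diameter (longest shortest path) = 4.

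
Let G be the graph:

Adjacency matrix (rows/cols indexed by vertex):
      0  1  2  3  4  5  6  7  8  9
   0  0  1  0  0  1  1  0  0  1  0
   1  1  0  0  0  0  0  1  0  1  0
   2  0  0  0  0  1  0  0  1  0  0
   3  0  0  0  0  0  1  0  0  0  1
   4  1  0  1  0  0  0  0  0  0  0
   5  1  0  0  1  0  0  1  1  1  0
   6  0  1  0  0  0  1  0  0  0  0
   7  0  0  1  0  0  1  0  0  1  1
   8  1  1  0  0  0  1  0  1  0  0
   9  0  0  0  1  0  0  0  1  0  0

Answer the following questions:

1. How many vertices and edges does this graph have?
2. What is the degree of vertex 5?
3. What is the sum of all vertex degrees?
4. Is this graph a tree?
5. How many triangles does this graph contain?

Count: 10 vertices, 15 edges.
Vertex 5 has neighbors [0, 3, 6, 7, 8], degree = 5.
Handshaking lemma: 2 * 15 = 30.
A tree on 10 vertices has 9 edges. This graph has 15 edges (6 extra). Not a tree.
Number of triangles = 3.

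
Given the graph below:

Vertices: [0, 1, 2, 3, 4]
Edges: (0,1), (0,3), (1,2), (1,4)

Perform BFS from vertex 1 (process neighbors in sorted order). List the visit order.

BFS from vertex 1 (neighbors processed in ascending order):
Visit order: 1, 0, 2, 4, 3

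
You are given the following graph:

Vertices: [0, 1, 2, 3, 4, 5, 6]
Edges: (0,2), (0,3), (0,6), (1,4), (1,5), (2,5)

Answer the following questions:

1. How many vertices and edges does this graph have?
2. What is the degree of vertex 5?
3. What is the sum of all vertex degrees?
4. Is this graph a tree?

Count: 7 vertices, 6 edges.
Vertex 5 has neighbors [1, 2], degree = 2.
Handshaking lemma: 2 * 6 = 12.
A graph is a tree iff it is connected and has exactly n-1 edges. This graph is connected (all 7 vertices in one component) and has 7-1 = 6 edges. It is a tree.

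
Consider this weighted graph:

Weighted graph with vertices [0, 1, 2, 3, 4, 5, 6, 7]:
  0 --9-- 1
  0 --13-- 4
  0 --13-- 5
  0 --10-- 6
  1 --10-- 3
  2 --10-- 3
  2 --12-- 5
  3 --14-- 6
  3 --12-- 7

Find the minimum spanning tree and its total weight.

Applying Kruskal's algorithm (sort edges by weight, add if no cycle):
  Add (0,1) w=9
  Add (0,6) w=10
  Add (1,3) w=10
  Add (2,3) w=10
  Add (2,5) w=12
  Add (3,7) w=12
  Skip (0,5) w=13 (creates cycle)
  Add (0,4) w=13
  Skip (3,6) w=14 (creates cycle)
MST weight = 76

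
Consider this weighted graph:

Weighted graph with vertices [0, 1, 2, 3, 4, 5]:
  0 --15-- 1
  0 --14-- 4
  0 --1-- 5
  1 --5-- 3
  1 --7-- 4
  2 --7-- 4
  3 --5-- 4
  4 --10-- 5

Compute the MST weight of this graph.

Applying Kruskal's algorithm (sort edges by weight, add if no cycle):
  Add (0,5) w=1
  Add (1,3) w=5
  Add (3,4) w=5
  Skip (1,4) w=7 (creates cycle)
  Add (2,4) w=7
  Add (4,5) w=10
  Skip (0,4) w=14 (creates cycle)
  Skip (0,1) w=15 (creates cycle)
MST weight = 28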